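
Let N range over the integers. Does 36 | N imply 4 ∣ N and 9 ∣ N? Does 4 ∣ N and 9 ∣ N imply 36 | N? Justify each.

Forward direction. If 36 ∣ N, write N = 36q. Since 36 = 9·4, N = 4·(9q), so 4 ∣ N; and since 36 = 4·9, N = 9·(4q), so 9 ∣ N.

Converse. Suppose 4 ∣ N and 9 ∣ N. Any common multiple of 4 and 9 is a multiple of their lcm; here gcd(4, 9) = 1, so lcm(4, 9) = 4·9 = 36, so 36 ∣ N.

Equivalent; both directions hold.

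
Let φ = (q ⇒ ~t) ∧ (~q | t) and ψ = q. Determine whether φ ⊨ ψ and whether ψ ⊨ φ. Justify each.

Neither direction holds.

(⇒) This fails. Under t = F, q = F, the left side is true but the right side is false.

(⇐) This fails. Under t = F, q = T, the left side is false but the right side is true.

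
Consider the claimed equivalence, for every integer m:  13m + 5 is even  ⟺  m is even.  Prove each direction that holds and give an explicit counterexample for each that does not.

(⟹) This fails: m = 7 gives 13m + 5 = 96, which is even, but 7 is odd, not even.

(⟸) This also fails: m = 4 is even, but 13m + 5 = 57 is odd, not even.

Neither direction holds.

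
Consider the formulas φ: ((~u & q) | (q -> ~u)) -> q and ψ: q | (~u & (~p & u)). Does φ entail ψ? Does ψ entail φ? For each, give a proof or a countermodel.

Forward direction. Assume the antecedent. If u is true, the antecedent forces (u = T, p = F, q = T) or (u = T, p = T, q = T), and q | (~u & (~p & u)) holds there. If u is false, the antecedent forces (u = F, p = F, q = T) or (u = F, p = T, q = T), and q | (~u & (~p & u)) holds there. Either way q | (~u & (~p & u)) holds.

Converse. Assume the antecedent. If u is true, the antecedent forces (u = T, p = F, q = T) or (u = T, p = T, q = T), and ((~u & q) | (q -> ~u)) -> q holds there. If u is false, the antecedent forces (u = F, p = F, q = T) or (u = F, p = T, q = T), and ((~u & q) | (q -> ~u)) -> q holds there. Either way ((~u & q) | (q -> ~u)) -> q holds.

Both directions hold; the statement is true.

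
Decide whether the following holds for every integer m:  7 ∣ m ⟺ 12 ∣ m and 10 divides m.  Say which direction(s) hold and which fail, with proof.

Forward direction. This fails: take m = 7. Certainly 7 ∣ 7, but 12 ∤ 7.

Converse. This fails: take m = 60. Both 12 ∣ 60 and 10 ∣ 60, yet 60 is not a multiple of 7 (since 60 = 8·7 + 4), so 7 ∤ 60.

Neither direction holds.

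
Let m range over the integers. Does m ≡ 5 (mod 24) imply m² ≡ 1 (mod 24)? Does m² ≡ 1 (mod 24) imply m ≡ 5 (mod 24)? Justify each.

Only the forward direction holds.

Forward direction. Suppose m ≡ 5 (mod 24). Write m = 24j + 5. Then (24j + 5)² = 576j² + 240j + 25 = 24(24j² + 10j + 1) + 1, so m² ≡ 1 (mod 24).

Converse. This fails: take m = 1. Then 1² = 1 ≡ 1 (mod 24), yet 1 ≡ 1 (mod 24), not 5.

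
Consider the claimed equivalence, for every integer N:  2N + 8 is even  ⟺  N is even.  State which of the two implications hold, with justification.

[⇒] This fails: take N = 3. Then 2N + 8 = 14, which is even, yet N = 3 is odd, not even.

[⇐] Suppose N is even. Since 2 is even, 2N is even for every N, so 2N + 8 has the same parity as 8, which is even. Hence 2N + 8 is even.

Not equivalent: only (⇐) holds.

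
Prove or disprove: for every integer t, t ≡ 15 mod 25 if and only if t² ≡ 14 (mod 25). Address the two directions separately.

(→) This fails: take t = 15. Then 15 ≡ 15 (mod 25), but 15² = 225 ≡ 0 (mod 25), not 14.

(←) This fails: take t = 8. Then 8² = 64 ≡ 14 (mod 25), yet 8 ≡ 8 (mod 25), not 15.

(⇒) fails and (⇐) fails.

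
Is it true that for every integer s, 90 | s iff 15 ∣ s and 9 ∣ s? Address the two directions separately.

(⇒) holds; (⇐) fails.

(⟹) If 90 ∣ s, write s = 90q. Since 90 = 6·15, s = 15·(6q), so 15 ∣ s; and since 90 = 10·9, s = 9·(10q), so 9 ∣ s.

(⟸) This fails: take s = 45. Both 15 ∣ 45 and 9 ∣ 45, yet 45 is not a multiple of 90 (since 45 = 0·90 + 45), so 90 ∤ 45.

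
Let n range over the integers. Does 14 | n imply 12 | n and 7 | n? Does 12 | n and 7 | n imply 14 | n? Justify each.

Only the converse holds.

(⟹) This fails: take n = 14. Certainly 14 ∣ 14, but 12 ∤ 14.

(⟸) Suppose 12 ∣ n and 7 ∣ n. Any common multiple of 12 and 7 is a multiple of their lcm; here gcd(12, 7) = 1, so lcm(12, 7) = 12·7 = 84, so 84 ∣ n. Since 14 ∣ 84, it follows that 14 ∣ n.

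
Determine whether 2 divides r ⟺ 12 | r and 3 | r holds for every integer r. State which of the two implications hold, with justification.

(⇒) This fails: take r = 2. Certainly 2 ∣ 2, but 12 ∤ 2.

(⇐) Suppose 12 ∣ r and 3 ∣ r. Any common multiple of 12 and 3 is a multiple of their lcm; here lcm(12, 3) = 12·3/gcd(12, 3) = 36/3 = 12, so 12 ∣ r. Since 2 ∣ 12, it follows that 2 ∣ r.

Only the reverse direction holds.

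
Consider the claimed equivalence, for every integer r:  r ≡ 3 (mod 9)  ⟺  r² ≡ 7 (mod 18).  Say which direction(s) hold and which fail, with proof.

Forward direction. This fails: take r = 3. Then 3 ≡ 3 (mod 9), but 3² = 9 ≡ 9 (mod 18), not 7.

Converse. This fails: take r = 5. Then 5² = 25 ≡ 7 (mod 18), yet 5 ≡ 5 (mod 9), not 3.

Neither direction holds.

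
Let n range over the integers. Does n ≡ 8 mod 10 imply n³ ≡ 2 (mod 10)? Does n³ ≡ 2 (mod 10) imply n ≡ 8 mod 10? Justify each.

[⇐] For the converse, argue contrapositively. If n ≢ 8 (mod 10), then n is congruent to one of 0, 1, 2, 3, 4, 5, 6, 7, 9 modulo 10, and these give n³ ≡ 0, 1, 8, 7, 4, 5, 6, 3, 9 respectively — never 2.

[⇒] Suppose n ≡ 8 mod 10. Write n = 10j + 8. Then (10j + 8)³ = 1000j³ + 2400j² + 1920j + 512 = 10(100j³ + 240j² + 192j + 51) + 2, so n³ ≡ 2 (mod 10).

Equivalent; both directions hold.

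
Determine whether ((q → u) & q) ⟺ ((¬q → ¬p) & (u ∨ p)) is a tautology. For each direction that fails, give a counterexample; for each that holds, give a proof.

Only the forward implication holds.

(→) Assume the antecedent. If u is true, the antecedent forces (u = T, q = T, p = F) or (u = T, q = T, p = T), and (¬q → ¬p) & (u ∨ p) holds there. If u is false, the antecedent cannot hold. Either way (¬q → ¬p) & (u ∨ p) holds.

(←) This fails. Under u = T, q = F, p = F, the left side is false but the right side is true.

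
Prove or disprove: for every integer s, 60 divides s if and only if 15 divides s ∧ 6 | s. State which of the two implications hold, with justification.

(←) This fails: take s = 30. Both 15 ∣ 30 and 6 ∣ 30, yet 30 is not a multiple of 60 (since 30 = 0·60 + 30), so 60 ∤ 30.

(→) If 60 ∣ s, write s = 60q. Since 60 = 4·15, s = 15·(4q), so 15 ∣ s; and since 60 = 10·6, s = 6·(10q), so 6 ∣ s.

Not equivalent: only (⇒) holds.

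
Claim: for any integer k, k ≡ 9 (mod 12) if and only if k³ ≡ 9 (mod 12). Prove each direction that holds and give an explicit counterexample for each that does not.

(⟹) Suppose k ≡ 9 (mod 12). Write k = 12j + 9. Then (12j + 9)³ = 1728j³ + 3888j² + 2916j + 729 = 12(144j³ + 324j² + 243j + 60) + 9, so k³ ≡ 9 (mod 12).

(⟸) Conversely, suppose k³ ≡ 9 (mod 12). The only residue r in {0, …, 11} with r³ ≡ 9 (mod 12) is r = 9, so k ≡ 9 (mod 12).

The biconditional holds.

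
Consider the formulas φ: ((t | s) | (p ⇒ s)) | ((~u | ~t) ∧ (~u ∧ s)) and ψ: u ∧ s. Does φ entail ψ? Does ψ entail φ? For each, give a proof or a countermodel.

[⇐] Assume the antecedent. If s is true, the consequent reduces to true regardless of the other variables. If s is false, the antecedent cannot hold. Either way the consequent holds.

[⇒] This fails. Under s = F, u = F, t = F, p = F, the left side is true but the right side is false.

Only the reverse direction holds.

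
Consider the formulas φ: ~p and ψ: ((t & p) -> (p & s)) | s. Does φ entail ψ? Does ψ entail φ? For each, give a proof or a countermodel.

(⇒) Assume the antecedent. If s is true, ((t & p) -> (p & s)) | s reduces to true regardless of the other variables. If s is false, the antecedent forces (s = F, t = F, p = F) or (s = F, t = T, p = F), and ((t & p) -> (p & s)) | s holds there. Either way ((t & p) -> (p & s)) | s holds.

(⇐) This fails. Under s = F, t = F, p = T, the left side is false but the right side is true.

Only the forward direction holds.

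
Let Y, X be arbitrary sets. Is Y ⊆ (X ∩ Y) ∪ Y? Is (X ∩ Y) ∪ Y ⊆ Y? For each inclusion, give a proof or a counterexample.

Forward inclusion. Let x ∈ Y. Then either x ∈ Y and x ∉ X; or x ∈ Y ∩ X. In each case x ∈ (X ∩ Y) ∪ Y, so Y ⊆ (X ∩ Y) ∪ Y.

Reverse inclusion. Let x ∈ (X ∩ Y) ∪ Y. Then either x ∈ Y and x ∉ X; or x ∈ Y ∩ X. In each case x ∈ Y, so (X ∩ Y) ∪ Y ⊆ Y.

The two sets are equal.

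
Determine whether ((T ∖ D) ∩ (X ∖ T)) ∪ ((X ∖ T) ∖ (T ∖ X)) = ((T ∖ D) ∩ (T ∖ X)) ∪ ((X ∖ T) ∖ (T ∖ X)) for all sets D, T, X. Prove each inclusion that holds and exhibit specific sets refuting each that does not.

Reverse inclusion. This inclusion fails. Take D = ∅, T = {1}, X = ∅; then 1 ∈ ((T ∖ D) ∩ (T ∖ X)) ∪ ((X ∖ T) ∖ (T ∖ X)) but 1 ∉ ((T ∖ D) ∩ (X ∖ T)) ∪ ((X ∖ T) ∖ (T ∖ X)).

Forward inclusion. Let x ∈ ((T ∖ D) ∩ (X ∖ T)) ∪ ((X ∖ T) ∖ (T ∖ X)). Then either x ∈ X and x ∉ D, T; or x ∈ D ∩ X and x ∉ T. In each case x ∈ ((T ∖ D) ∩ (T ∖ X)) ∪ ((X ∖ T) ∖ (T ∖ X)), so ((T ∖ D) ∩ (X ∖ T)) ∪ ((X ∖ T) ∖ (T ∖ X)) ⊆ ((T ∖ D) ∩ (T ∖ X)) ∪ ((X ∖ T) ∖ (T ∖ X)).

Only the forward inclusion holds.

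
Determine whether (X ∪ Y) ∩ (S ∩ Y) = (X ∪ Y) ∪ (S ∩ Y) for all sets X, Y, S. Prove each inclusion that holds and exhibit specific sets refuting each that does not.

Only the forward inclusion holds.

(⊆) Let x ∈ (X ∪ Y) ∩ (S ∩ Y). Then either x ∈ Y ∩ S and x ∉ X; or x ∈ X ∩ Y ∩ S. In each case x ∈ (X ∪ Y) ∪ (S ∩ Y), so (X ∪ Y) ∩ (S ∩ Y) ⊆ (X ∪ Y) ∪ (S ∩ Y).

(⊇) This inclusion fails. Take X = {1}, Y = ∅, S = ∅; then 1 ∈ (X ∪ Y) ∪ (S ∩ Y) but 1 ∉ (X ∪ Y) ∩ (S ∩ Y).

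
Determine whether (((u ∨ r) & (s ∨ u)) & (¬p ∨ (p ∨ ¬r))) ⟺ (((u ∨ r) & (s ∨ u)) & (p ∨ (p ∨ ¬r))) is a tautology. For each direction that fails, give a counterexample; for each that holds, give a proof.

(⇒) fails; (⇐) holds.

(⇒) This fails. Under r = T, u = T, s = F, p = F, the left side is true but the right side is false.

(⇐) Assume the antecedent. If u is true, the consequent reduces to true regardless of the other variables. If u is false, the antecedent forces (r = T, u = F, s = T, p = T), and the consequent holds there. Either way the consequent holds.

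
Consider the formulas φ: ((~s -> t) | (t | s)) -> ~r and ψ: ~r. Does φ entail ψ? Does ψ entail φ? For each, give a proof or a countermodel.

(⇒) This fails. Under s = F, r = T, t = F, the left side is true but the right side is false.

(⇐) Assume the antecedent. If s is true, the antecedent forces (s = T, r = F, t = F) or (s = T, r = F, t = T), and ((~s -> t) | (t | s)) -> ~r holds there. If s is false, the antecedent forces (s = F, r = F, t = F) or (s = F, r = F, t = T), and ((~s -> t) | (t | s)) -> ~r holds there. Either way ((~s -> t) | (t | s)) -> ~r holds.

(⇒) fails; (⇐) holds.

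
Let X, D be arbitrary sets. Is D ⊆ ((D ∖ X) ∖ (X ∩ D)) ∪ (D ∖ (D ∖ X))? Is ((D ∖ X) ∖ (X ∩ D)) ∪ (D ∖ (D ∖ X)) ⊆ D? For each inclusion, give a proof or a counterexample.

Both inclusions hold; the sets are equal.

(⊆) Let x ∈ D. Then either x ∈ D and x ∉ X; or x ∈ X ∩ D. In each case x ∈ ((D ∖ X) ∖ (X ∩ D)) ∪ (D ∖ (D ∖ X)), so D ⊆ ((D ∖ X) ∖ (X ∩ D)) ∪ (D ∖ (D ∖ X)).

(⊇) Let x ∈ ((D ∖ X) ∖ (X ∩ D)) ∪ (D ∖ (D ∖ X)). Then either x ∈ D and x ∉ X; or x ∈ X ∩ D. In each case x ∈ D, so ((D ∖ X) ∖ (X ∩ D)) ∪ (D ∖ (D ∖ X)) ⊆ D.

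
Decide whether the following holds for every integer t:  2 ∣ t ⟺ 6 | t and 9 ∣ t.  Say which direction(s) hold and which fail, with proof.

[⇒] This fails: take t = 2. Certainly 2 ∣ 2, but 6 ∤ 2.

[⇐] Suppose 6 ∣ t and 9 ∣ t. Any common multiple of 6 and 9 is a multiple of their lcm; here lcm(6, 9) = 6·9/gcd(6, 9) = 54/3 = 18, so 18 ∣ t. Since 2 ∣ 18, it follows that 2 ∣ t.

(⇒) fails; (⇐) holds.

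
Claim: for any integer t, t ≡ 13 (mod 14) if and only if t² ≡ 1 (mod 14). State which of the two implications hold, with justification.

Only the forward direction holds.

(⟸) This fails: take t = 1. Then 1² = 1 ≡ 1 (mod 14), yet 1 ≡ 1 (mod 14), not 13.

(⟹) Suppose t ≡ 13 (mod 14). Write t = 14j + 13. Then (14j + 13)² = 196j² + 364j + 169 = 14(14j² + 26j + 12) + 1, so t² ≡ 1 (mod 14).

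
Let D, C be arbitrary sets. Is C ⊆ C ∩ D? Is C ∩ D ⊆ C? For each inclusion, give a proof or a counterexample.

Only the reverse inclusion holds.

(⊇) Let x ∈ C ∩ D. Then x ∈ D ∩ C, from which x ∈ C.

(⊆) This inclusion fails. Take D = ∅, C = {1}; then 1 ∈ C but 1 ∉ C ∩ D.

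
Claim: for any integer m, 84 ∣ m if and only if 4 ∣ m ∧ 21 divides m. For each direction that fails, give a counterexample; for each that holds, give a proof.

(⇐) Suppose 4 ∣ m and 21 ∣ m. Any common multiple of 4 and 21 is a multiple of their lcm; here gcd(4, 21) = 1, so lcm(4, 21) = 4·21 = 84, so 84 ∣ m.

(⇒) If 84 ∣ m, write m = 84q. Since 84 = 21·4, m = 4·(21q), so 4 ∣ m; and since 84 = 4·21, m = 21·(4q), so 21 ∣ m.

Both implications hold.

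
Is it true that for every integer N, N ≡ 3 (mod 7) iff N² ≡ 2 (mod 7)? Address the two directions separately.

Not equivalent: only (⇒) holds.

(⟸) This fails: take N = 4. Then 4² = 16 ≡ 2 (mod 7), yet 4 ≡ 4 (mod 7), not 3.

(⟹) Suppose N ≡ 3 (mod 7). Write N = 7j + 3. Then (7j + 3)² = 49j² + 42j + 9 = 7(7j² + 6j + 1) + 2, so N² ≡ 2 (mod 7).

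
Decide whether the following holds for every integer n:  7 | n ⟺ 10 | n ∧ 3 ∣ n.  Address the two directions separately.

Forward direction. This fails: take n = 7. Certainly 7 ∣ 7, but 10 ∤ 7.

Converse. This fails: take n = 30. Both 10 ∣ 30 and 3 ∣ 30, yet 30 is not a multiple of 7 (since 30 = 4·7 + 2), so 7 ∤ 30.

Neither implication holds.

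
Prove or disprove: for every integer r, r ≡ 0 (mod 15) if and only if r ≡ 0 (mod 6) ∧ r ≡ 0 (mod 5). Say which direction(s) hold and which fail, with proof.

(⇒) This fails: r = 15 gives 15 ≡ 0 (mod 15) but 15 ≡ 3 (mod 6), so the conjunction on the right does not hold.

(⇐) Conversely, if r ≡ 0 (mod 6) and r ≡ 0 (mod 5), then by the Chinese remainder theorem r ≡ 0 (mod 30). Since 0 ≡ 0 (mod 15) and 15 ∣ 30, we get r ≡ 0 (mod 15).

(⇒) fails; (⇐) holds.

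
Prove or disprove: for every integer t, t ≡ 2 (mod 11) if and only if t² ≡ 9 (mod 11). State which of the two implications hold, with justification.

Neither implication holds.

Forward direction. This fails: take t = 2. Then 2 ≡ 2 (mod 11), but 2² = 4 ≡ 4 (mod 11), not 9.

Converse. This fails: take t = 3. Then 3² = 9 ≡ 9 (mod 11), yet 3 ≡ 3 (mod 11), not 2.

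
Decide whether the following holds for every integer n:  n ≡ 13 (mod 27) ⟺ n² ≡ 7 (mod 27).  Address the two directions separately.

Only the forward direction holds.

[⇒] Suppose n ≡ 13 (mod 27). Write n = 27j + 13. Then (27j + 13)² = 729j² + 702j + 169 = 27(27j² + 26j + 6) + 7, so n² ≡ 7 (mod 27).

[⇐] This fails: take n = 14. Then 14² = 196 ≡ 7 (mod 27), yet 14 ≡ 14 (mod 27), not 13.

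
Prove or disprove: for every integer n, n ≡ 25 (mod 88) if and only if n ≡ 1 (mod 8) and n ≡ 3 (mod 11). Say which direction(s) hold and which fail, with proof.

Both directions hold; the statement is true.

(⟹) Suppose n ≡ 25 (mod 88); write n = 88j + 25. Since 8 ∣ 88, reducing mod 8 gives n ≡ 25 ≡ 1 (mod 8); since 11 ∣ 88, reducing mod 11 gives n ≡ 25 ≡ 3 (mod 11).

(⟸) Conversely, if n ≡ 1 (mod 8) and n ≡ 3 (mod 11), then by the Chinese remainder theorem n ≡ 25 (mod 88). This is exactly n ≡ 25 (mod 88).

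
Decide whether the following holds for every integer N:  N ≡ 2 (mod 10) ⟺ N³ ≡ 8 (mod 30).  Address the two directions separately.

(→) This fails: take N = 12. Then 12 ≡ 2 (mod 10), but 12³ = 1728 ≡ 18 (mod 30), not 8.

(←) Conversely, the residues r modulo 30 with r³ ≡ 8 (mod 30) are exactly {2}, and each is ≡ 2 (mod 10).

(⇒) fails; (⇐) holds.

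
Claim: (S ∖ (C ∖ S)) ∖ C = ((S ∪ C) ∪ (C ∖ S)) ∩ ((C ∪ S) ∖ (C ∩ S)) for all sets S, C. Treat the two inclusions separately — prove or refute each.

(⊆) holds; (⊇) fails.

(⟹) Let x ∈ (S ∖ (C ∖ S)) ∖ C. Then x ∈ S and x ∉ C, from which x ∈ ((S ∪ C) ∪ (C ∖ S)) ∩ ((C ∪ S) ∖ (C ∩ S)).

(⟸) This inclusion fails. Take S = ∅, C = {1}; then 1 ∈ ((S ∪ C) ∪ (C ∖ S)) ∩ ((C ∪ S) ∖ (C ∩ S)) but 1 ∉ (S ∖ (C ∖ S)) ∖ C.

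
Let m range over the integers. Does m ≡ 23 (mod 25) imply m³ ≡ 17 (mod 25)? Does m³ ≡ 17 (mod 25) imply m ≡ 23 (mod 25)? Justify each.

(⟹) Suppose m ≡ 23 (mod 25). Write m = 25j + 23. Then (25j + 23)³ = 15625j³ + 43125j² + 39675j + 12167 = 25(625j³ + 1725j² + 1587j + 486) + 17, so m³ ≡ 17 (mod 25).

(⟸) Conversely, suppose m³ ≡ 17 (mod 25). The only residue r in {0, …, 24} with r³ ≡ 17 (mod 25) is r = 23, so m ≡ 23 (mod 25).

Equivalent; both directions hold.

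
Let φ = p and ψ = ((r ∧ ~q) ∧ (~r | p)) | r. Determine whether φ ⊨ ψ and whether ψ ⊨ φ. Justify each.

(⇒) fails and (⇐) fails.

[⇒] This fails. Under r = F, q = F, p = T, the left side is true but the right side is false.

[⇐] This fails. Under r = T, q = F, p = F, the left side is false but the right side is true.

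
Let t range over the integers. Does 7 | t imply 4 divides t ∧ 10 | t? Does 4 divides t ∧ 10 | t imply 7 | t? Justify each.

Both directions fail.

(→) This fails: take t = 7. Certainly 7 ∣ 7, but 4 ∤ 7.

(←) This fails: take t = 20. Both 4 ∣ 20 and 10 ∣ 20, yet 20 is not a multiple of 7 (since 20 = 2·7 + 6), so 7 ∤ 20.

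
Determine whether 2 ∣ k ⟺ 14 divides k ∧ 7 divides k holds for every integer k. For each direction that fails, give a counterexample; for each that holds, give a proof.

(⇒) fails; (⇐) holds.

(⇒) This fails: take k = 2. Certainly 2 ∣ 2, but 14 ∤ 2.

(⇐) Suppose 14 ∣ k and 7 ∣ k. Any common multiple of 14 and 7 is a multiple of their lcm; here lcm(14, 7) = 14·7/gcd(14, 7) = 98/7 = 14, so 14 ∣ k. Since 2 ∣ 14, it follows that 2 ∣ k.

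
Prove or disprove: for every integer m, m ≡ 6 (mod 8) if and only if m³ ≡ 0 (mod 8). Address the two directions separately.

[⇒] Suppose m ≡ 6 (mod 8). Write m = 8j + 6. Then (8j + 6)³ = 512j³ + 1152j² + 864j + 216 = 8(64j³ + 144j² + 108j + 27) + 0, so m³ ≡ 0 (mod 8).

[⇐] This fails: take m = 0. Then 0³ = 0 ≡ 0 (mod 8), yet 0 ≡ 0 (mod 8), not 6.

The forward direction holds; the converse fails.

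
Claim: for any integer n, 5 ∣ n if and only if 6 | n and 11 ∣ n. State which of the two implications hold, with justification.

(→) This fails: take n = 5. Certainly 5 ∣ 5, but 6 ∤ 5.

(←) This fails: take n = 66. Both 6 ∣ 66 and 11 ∣ 66, yet 66 is not a multiple of 5 (since 66 = 13·5 + 1), so 5 ∤ 66.

Both directions fail.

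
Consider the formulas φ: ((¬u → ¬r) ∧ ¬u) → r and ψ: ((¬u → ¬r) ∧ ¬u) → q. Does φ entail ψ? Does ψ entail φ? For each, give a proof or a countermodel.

Not equivalent: only (⇒) holds.

(←) This fails. Under r = F, u = F, q = T, the left side is false but the right side is true.

(→) Assume the antecedent. If r is true, ((¬u → ¬r) ∧ ¬u) → q reduces to true regardless of the other variables. If r is false, the antecedent forces (r = F, u = T, q = F) or (r = F, u = T, q = T), and ((¬u → ¬r) ∧ ¬u) → q holds there. Either way ((¬u → ¬r) ∧ ¬u) → q holds.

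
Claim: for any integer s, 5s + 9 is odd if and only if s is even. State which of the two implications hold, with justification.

Both directions hold.

Forward direction. Suppose 5s + 9 is odd. Since 5 is odd, 5s and s have the same parity, so 5s + 9 ≡ s + 9 (mod 2). As 9 is odd, 5s + 9 is odd exactly when s is even. Thus s is even.

Converse. Suppose s is even; write s = 2j. Then 5s + 9 = 5·(2j) + 9 = 2·5j + 9, which is odd.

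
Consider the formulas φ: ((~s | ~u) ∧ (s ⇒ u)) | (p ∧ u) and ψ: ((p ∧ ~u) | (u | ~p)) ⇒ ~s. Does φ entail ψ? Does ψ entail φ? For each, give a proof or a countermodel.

Only the reverse direction holds.

(⟹) This fails. Under p = T, u = T, s = T, the left side is true but the right side is false.

(⟸) Assume the antecedent. If p is true, the antecedent forces (p = T, u = F, s = F) or (p = T, u = T, s = F), and the consequent holds there. If p is false, the antecedent forces (p = F, u = F, s = F) or (p = F, u = T, s = F), and the consequent holds there. Either way the consequent holds.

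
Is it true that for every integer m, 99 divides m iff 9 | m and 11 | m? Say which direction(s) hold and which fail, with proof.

(⟹) If 99 ∣ m, write m = 99q. Since 99 = 11·9, m = 9·(11q), so 9 ∣ m; and since 99 = 9·11, m = 11·(9q), so 11 ∣ m.

(⟸) Suppose 9 ∣ m and 11 ∣ m. Any common multiple of 9 and 11 is a multiple of their lcm; here gcd(9, 11) = 1, so lcm(9, 11) = 9·11 = 99, so 99 ∣ m.

Both directions hold; the statement is true.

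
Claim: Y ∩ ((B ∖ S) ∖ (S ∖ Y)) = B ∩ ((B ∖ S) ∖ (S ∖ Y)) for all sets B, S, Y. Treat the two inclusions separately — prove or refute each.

The sets are not equal: only the forward inclusion holds.

Reverse inclusion. This inclusion fails. Take B = {1}, S = ∅, Y = ∅; then 1 ∈ B ∩ ((B ∖ S) ∖ (S ∖ Y)) but 1 ∉ Y ∩ ((B ∖ S) ∖ (S ∖ Y)).

Forward inclusion. Let x ∈ Y ∩ ((B ∖ S) ∖ (S ∖ Y)). Then x ∈ B ∩ Y and x ∉ S, from which x ∈ B ∩ ((B ∖ S) ∖ (S ∖ Y)).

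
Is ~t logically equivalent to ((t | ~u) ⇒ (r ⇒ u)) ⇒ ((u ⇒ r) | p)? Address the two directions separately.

Both directions fail.

(⇒) This fails. Under p = F, u = T, t = F, r = F, the left side is true but the right side is false.

(⇐) This fails. Under p = F, u = F, t = T, r = F, the left side is false but the right side is true.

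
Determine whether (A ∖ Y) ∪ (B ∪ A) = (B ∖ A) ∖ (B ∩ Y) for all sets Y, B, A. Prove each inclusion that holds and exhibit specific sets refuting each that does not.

Forward inclusion. This inclusion fails. Take Y = {1}, B = {1}, A = ∅; then 1 ∈ (A ∖ Y) ∪ (B ∪ A) but 1 ∉ (B ∖ A) ∖ (B ∩ Y).

Reverse inclusion. Let x ∈ (B ∖ A) ∖ (B ∩ Y). Then x ∈ B and x ∉ Y, A, from which x ∈ (A ∖ Y) ∪ (B ∪ A).

Only the reverse inclusion holds.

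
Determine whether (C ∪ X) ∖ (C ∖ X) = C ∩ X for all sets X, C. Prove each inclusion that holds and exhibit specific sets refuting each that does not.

(⟹) This inclusion fails. Take X = {1}, C = ∅; then 1 ∈ (C ∪ X) ∖ (C ∖ X) but 1 ∉ C ∩ X.

(⟸) Let x ∈ C ∩ X. Then x ∈ X ∩ C, from which x ∈ (C ∪ X) ∖ (C ∖ X).

Only the reverse inclusion holds.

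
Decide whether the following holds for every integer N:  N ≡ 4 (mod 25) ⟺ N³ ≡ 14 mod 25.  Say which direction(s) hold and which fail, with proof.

Forward direction. Suppose N ≡ 4 (mod 25). Write N = 25j + 4. Then (25j + 4)³ = 15625j³ + 7500j² + 1200j + 64 = 25(625j³ + 300j² + 48j + 2) + 14, so N³ ≡ 14 (mod 25).

Converse. Suppose N³ ≡ 14 (mod 25). The only residue r in {0, …, 24} with r³ ≡ 14 (mod 25) is r = 4, so N ≡ 4 (mod 25).

Equivalent; both directions hold.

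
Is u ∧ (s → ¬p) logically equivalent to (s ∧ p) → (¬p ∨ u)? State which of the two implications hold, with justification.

Only the forward direction holds.

(→) Assume the antecedent. If p is true, the antecedent forces (p = T, u = T, s = F), and (s ∧ p) → (¬p ∨ u) holds there. If p is false, (s ∧ p) → (¬p ∨ u) reduces to true regardless of the other variables. Either way (s ∧ p) → (¬p ∨ u) holds.

(←) This fails. Under p = F, u = F, s = F, the left side is false but the right side is true.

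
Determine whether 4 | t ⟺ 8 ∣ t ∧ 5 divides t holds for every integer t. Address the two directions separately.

Only the converse holds.

(⟹) This fails: take t = 4. Certainly 4 ∣ 4, but 8 ∤ 4.

(⟸) Suppose 8 ∣ t and 5 ∣ t. Any common multiple of 8 and 5 is a multiple of their lcm; here gcd(8, 5) = 1, so lcm(8, 5) = 8·5 = 40, so 40 ∣ t. Since 4 ∣ 40, it follows that 4 ∣ t.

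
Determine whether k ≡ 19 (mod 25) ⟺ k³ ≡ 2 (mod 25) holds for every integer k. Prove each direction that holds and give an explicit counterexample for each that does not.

(⇒) This fails: take k = 19. Then 19 ≡ 19 (mod 25), but 19³ = 6859 ≡ 9 (mod 25), not 2.

(⇐) This fails: take k = 3. Then 3³ = 27 ≡ 2 (mod 25), yet 3 ≡ 3 (mod 25), not 19.

Neither implication holds.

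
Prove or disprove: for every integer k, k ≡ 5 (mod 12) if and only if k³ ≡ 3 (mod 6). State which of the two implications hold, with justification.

Neither implication holds.

(→) This fails: take k = 5. Then 5 ≡ 5 (mod 12), but 5³ = 125 ≡ 5 (mod 6), not 3.

(←) This fails: take k = 3. Then 3³ = 27 ≡ 3 (mod 6), yet 3 ≡ 3 (mod 12), not 5.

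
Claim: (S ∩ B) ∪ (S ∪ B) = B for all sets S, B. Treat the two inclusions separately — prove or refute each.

The sets are not equal: only the reverse inclusion holds.

(⊇) Let x ∈ B. Then either x ∈ B and x ∉ S; or x ∈ S ∩ B. In each case x ∈ (S ∩ B) ∪ (S ∪ B), so B ⊆ (S ∩ B) ∪ (S ∪ B).

(⊆) This inclusion fails. Take S = {1}, B = ∅; then 1 ∈ (S ∩ B) ∪ (S ∪ B) but 1 ∉ B.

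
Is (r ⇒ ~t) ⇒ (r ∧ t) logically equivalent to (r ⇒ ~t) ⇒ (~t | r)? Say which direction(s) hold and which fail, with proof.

(⇐) This fails. Under t = F, r = F, the left side is false but the right side is true.

(⇒) Assume the antecedent. If t is true, the antecedent forces (t = T, r = T), and (r ⇒ ~t) ⇒ (~t | r) holds there. If t is false, the antecedent cannot hold. Either way (r ⇒ ~t) ⇒ (~t | r) holds.

Only the forward implication holds.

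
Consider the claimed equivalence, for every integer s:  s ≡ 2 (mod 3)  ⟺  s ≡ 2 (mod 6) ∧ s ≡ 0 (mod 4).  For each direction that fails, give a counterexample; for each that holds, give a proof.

(⇒) fails; (⇐) holds.

[⇒] This fails: s = 2 gives 2 ≡ 2 (mod 3) but 2 ≡ 2 (mod 4), so the conjunction on the right does not hold.

[⇐] Conversely, if s ≡ 2 (mod 6) and s ≡ 0 (mod 4), then by the Chinese remainder theorem s ≡ 8 (mod 12). Since 8 ≡ 2 (mod 3) and 3 ∣ 12, we get s ≡ 2 (mod 3).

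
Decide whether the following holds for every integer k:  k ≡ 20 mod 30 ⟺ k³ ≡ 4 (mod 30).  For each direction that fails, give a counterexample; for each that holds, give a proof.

(⇒) This fails: take k = 20. Then 20 ≡ 20 (mod 30), but 20³ = 8000 ≡ 20 (mod 30), not 4.

(⇐) This fails: take k = 4. Then 4³ = 64 ≡ 4 (mod 30), yet 4 ≡ 4 (mod 30), not 20.

(⇒) fails and (⇐) fails.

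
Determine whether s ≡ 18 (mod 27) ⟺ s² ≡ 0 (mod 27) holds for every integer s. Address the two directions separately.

Not equivalent: only (⇒) holds.

(⇒) Suppose s ≡ 18 (mod 27). Write s = 27j + 18. Then (27j + 18)² = 729j² + 972j + 324 = 27(27j² + 36j + 12) + 0, so s² ≡ 0 (mod 27).

(⇐) This fails: take s = 0. Then 0² = 0 ≡ 0 (mod 27), yet 0 ≡ 0 (mod 27), not 18.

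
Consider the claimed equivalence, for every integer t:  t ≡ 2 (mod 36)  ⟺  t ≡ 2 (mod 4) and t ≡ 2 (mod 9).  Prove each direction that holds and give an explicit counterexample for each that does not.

(⟹) Suppose t ≡ 2 (mod 36); write t = 36j + 2. Since 4 ∣ 36, reducing mod 4 gives t ≡ 2 (mod 4); since 9 ∣ 36, reducing mod 9 gives t ≡ 2 (mod 9).

(⟸) Conversely, if t ≡ 2 (mod 4) and t ≡ 2 (mod 9), then by the Chinese remainder theorem t ≡ 2 (mod 36). This is exactly t ≡ 2 (mod 36).

Both directions hold.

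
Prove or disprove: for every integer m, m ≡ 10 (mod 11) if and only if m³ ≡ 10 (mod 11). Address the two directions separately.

(⇒) Suppose m ≡ 10 (mod 11). Write m = 11j + 10. Then (11j + 10)³ = 1331j³ + 3630j² + 3300j + 1000 = 11(121j³ + 330j² + 300j + 90) + 10, so m³ ≡ 10 (mod 11).

(⇐) Conversely, suppose m³ ≡ 10 (mod 11). The only residue r in {0, …, 10} with r³ ≡ 10 (mod 11) is r = 10, so m ≡ 10 (mod 11).

The biconditional holds.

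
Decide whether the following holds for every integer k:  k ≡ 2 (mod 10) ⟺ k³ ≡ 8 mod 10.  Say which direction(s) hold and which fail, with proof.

Forward direction. Suppose k ≡ 2 (mod 10). Write k = 10j + 2. Then (10j + 2)³ = 1000j³ + 600j² + 120j + 8 = 10(100j³ + 60j² + 12j) + 8, so k³ ≡ 8 (mod 10).

Converse. Suppose k³ ≡ 8 (mod 10). The only residue r in {0, …, 9} with r³ ≡ 8 (mod 10) is r = 2, so k ≡ 2 (mod 10).

Both directions hold; the statement is true.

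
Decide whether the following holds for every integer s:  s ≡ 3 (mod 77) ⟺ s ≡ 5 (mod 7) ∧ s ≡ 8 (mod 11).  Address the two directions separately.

(⇒) This fails: s = 3 gives 3 ≡ 3 (mod 77) but 3 ≡ 3 (mod 7), so the conjunction on the right does not hold.

(⇐) This fails: s = 19 satisfies both congruences on the right (19 ≡ 5 mod 7 and 19 ≡ 8 mod 11) yet 19 ≡ 19 (mod 77), not 3.

Neither implication holds.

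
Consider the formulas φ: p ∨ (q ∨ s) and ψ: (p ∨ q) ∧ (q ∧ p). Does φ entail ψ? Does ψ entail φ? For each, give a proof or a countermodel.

[⇒] This fails. Under q = T, s = F, p = F, the left side is true but the right side is false.

[⇐] Assume the antecedent. If q is true, p ∨ (q ∨ s) reduces to true regardless of the other variables. If q is false, the antecedent cannot hold. Either way p ∨ (q ∨ s) holds.

The forward direction fails; the converse holds.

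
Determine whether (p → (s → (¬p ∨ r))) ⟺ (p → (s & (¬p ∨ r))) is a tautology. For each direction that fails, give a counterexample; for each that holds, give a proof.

The forward direction fails; the converse holds.

(⇒) This fails. Under s = F, r = F, p = T, the left side is true but the right side is false.

(⇐) Assume the antecedent. If r is true, p → (s → (¬p ∨ r)) reduces to true regardless of the other variables. If r is false, the antecedent forces (s = F, r = F, p = F) or (s = T, r = F, p = F), and p → (s → (¬p ∨ r)) holds there. Either way p → (s → (¬p ∨ r)) holds.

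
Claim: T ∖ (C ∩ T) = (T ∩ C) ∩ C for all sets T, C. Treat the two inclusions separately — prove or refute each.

(⊆) This inclusion fails. Take T = {1}, C = ∅; then 1 ∈ T ∖ (C ∩ T) but 1 ∉ (T ∩ C) ∩ C.

(⊇) This inclusion fails. Take T = {1}, C = {1}; then 1 ∈ (T ∩ C) ∩ C but 1 ∉ T ∖ (C ∩ T).

Neither inclusion holds.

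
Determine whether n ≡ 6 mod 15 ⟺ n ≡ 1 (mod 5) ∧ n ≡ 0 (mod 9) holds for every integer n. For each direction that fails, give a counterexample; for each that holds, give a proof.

Converse. If n ≡ 1 (mod 5) and n ≡ 0 (mod 9), then by the Chinese remainder theorem n ≡ 36 (mod 45). Since 36 ≡ 6 (mod 15) and 15 ∣ 45, we get n ≡ 6 (mod 15).

Forward direction. This fails: n = 21 gives 21 ≡ 6 (mod 15) but 21 ≡ 3 (mod 9), so the conjunction on the right does not hold.

Only the reverse direction holds.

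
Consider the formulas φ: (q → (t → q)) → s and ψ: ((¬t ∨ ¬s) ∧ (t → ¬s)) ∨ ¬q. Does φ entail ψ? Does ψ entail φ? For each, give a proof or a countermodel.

Neither implication holds.

Forward direction. This fails. Under q = T, t = T, s = T, the left side is true but the right side is false.

Converse. This fails. Under q = F, t = F, s = F, the left side is false but the right side is true.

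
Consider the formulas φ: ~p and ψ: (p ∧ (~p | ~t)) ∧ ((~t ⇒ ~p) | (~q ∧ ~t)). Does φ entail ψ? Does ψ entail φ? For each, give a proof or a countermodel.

Neither direction holds.

(→) This fails. Under q = F, t = F, p = F, the left side is true but the right side is false.

(←) This fails. Under q = F, t = F, p = T, the left side is false but the right side is true.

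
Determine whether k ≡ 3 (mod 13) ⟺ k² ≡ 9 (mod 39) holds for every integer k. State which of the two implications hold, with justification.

Neither direction holds.

(⇒) This fails: take k = 16. Then 16 ≡ 3 (mod 13), but 16² = 256 ≡ 22 (mod 39), not 9.

(⇐) This fails: take k = 36. Then 36² = 1296 ≡ 9 (mod 39), yet 36 ≡ 10 (mod 13), not 3.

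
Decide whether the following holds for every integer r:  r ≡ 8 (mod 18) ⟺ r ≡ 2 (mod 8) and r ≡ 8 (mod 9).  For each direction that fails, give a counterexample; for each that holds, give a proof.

Not equivalent: only (⇐) holds.

Forward direction. This fails: r = 8 gives 8 ≡ 8 (mod 18) but 8 ≡ 0 (mod 8), so the conjunction on the right does not hold.

Converse. If r ≡ 2 (mod 8) and r ≡ 8 (mod 9), then by the Chinese remainder theorem r ≡ 26 (mod 72). Since 26 ≡ 8 (mod 18) and 18 ∣ 72, we get r ≡ 8 (mod 18).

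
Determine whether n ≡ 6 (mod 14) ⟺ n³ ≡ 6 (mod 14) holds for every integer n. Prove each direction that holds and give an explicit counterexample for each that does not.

(⟹) Suppose n ≡ 6 (mod 14). Write n = 14j + 6. Then (14j + 6)³ = 2744j³ + 3528j² + 1512j + 216 = 14(196j³ + 252j² + 108j + 15) + 6, so n³ ≡ 6 (mod 14).

(⟸) This fails: take n = 10. Then 10³ = 1000 ≡ 6 (mod 14), yet 10 ≡ 10 (mod 14), not 6.

Not equivalent: only (⇒) holds.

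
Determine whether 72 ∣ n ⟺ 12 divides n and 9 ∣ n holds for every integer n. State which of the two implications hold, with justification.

The forward direction holds; the converse fails.

(→) If 72 ∣ n, write n = 72q. Since 72 = 6·12, n = 12·(6q), so 12 ∣ n; and since 72 = 8·9, n = 9·(8q), so 9 ∣ n.

(←) This fails: take n = 36. Both 12 ∣ 36 and 9 ∣ 36, yet 36 is not a multiple of 72 (since 36 = 0·72 + 36), so 72 ∤ 36.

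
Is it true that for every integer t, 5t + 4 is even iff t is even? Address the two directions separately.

[⇒] Suppose 5t + 4 is even. Since 5 is odd, 5t and t have the same parity, so 5t + 4 ≡ t + 4 (mod 2). As 4 is even, 5t + 4 is even exactly when t is even. Thus t is even.

[⇐] Conversely, suppose t is even; write t = 2j. Then 5t + 4 = 5·(2j) + 4 = 2·5j + 4, which is even.

Both directions hold; the statement is true.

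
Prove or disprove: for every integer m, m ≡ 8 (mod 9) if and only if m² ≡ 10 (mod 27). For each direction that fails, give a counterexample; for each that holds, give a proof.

[⇒] This fails: take m = 17. Then 17 ≡ 8 (mod 9), but 17² = 289 ≡ 19 (mod 27), not 10.

[⇐] This fails: take m = 19. Then 19² = 361 ≡ 10 (mod 27), yet 19 ≡ 1 (mod 9), not 8.

Neither implication holds.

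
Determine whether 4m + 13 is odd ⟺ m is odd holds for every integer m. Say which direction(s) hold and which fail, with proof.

Forward direction. This fails: take m = 4. Then 4m + 13 = 29, which is odd, yet m = 4 is even, not odd.

Converse. Suppose m is odd. Since 4 is even, 4m is even for every m, so 4m + 13 has the same parity as 13, which is odd. Hence 4m + 13 is odd.

Only the converse holds.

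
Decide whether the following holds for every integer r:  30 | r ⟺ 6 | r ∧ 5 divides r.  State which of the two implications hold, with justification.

(⇒) If 30 ∣ r, write r = 30q. Since 30 = 5·6, r = 6·(5q), so 6 ∣ r; and since 30 = 6·5, r = 5·(6q), so 5 ∣ r.

(⇐) Suppose 6 ∣ r and 5 ∣ r. Any common multiple of 6 and 5 is a multiple of their lcm; here gcd(6, 5) = 1, so lcm(6, 5) = 6·5 = 30, so 30 ∣ r.

Both directions hold.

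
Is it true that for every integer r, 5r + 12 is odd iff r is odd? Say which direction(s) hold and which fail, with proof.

[⇒] Suppose 5r + 12 is odd. Since 5 is odd, 5r and r have the same parity, so 5r + 12 ≡ r + 12 (mod 2). As 12 is even, 5r + 12 is odd exactly when r is odd. Thus r is odd.

[⇐] Conversely, suppose r is odd; write r = 2j + 1. Then 5r + 12 = 5·(2j + 1) + 12 = 2·5j + 17, which is odd.

Both directions hold; the statement is true.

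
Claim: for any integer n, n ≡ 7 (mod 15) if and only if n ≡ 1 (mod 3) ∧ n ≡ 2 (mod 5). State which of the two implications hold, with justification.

Both directions hold.

(⇒) Suppose n ≡ 7 (mod 15); write n = 15j + 7. Since 3 ∣ 15, reducing mod 3 gives n ≡ 7 ≡ 1 (mod 3); since 5 ∣ 15, reducing mod 5 gives n ≡ 7 ≡ 2 (mod 5).

(⇐) Conversely, if n ≡ 1 (mod 3) and n ≡ 2 (mod 5), then by the Chinese remainder theorem n ≡ 7 (mod 15). This is exactly n ≡ 7 (mod 15).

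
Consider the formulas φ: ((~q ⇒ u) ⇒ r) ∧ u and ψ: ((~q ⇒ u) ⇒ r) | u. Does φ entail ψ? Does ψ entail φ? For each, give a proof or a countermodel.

[⇒] Assume the antecedent. If u is true, ((~q ⇒ u) ⇒ r) | u reduces to true regardless of the other variables. If u is false, the antecedent cannot hold. Either way ((~q ⇒ u) ⇒ r) | u holds.

[⇐] This fails. Under u = F, q = F, r = F, the left side is false but the right side is true.

Not equivalent: only (⇒) holds.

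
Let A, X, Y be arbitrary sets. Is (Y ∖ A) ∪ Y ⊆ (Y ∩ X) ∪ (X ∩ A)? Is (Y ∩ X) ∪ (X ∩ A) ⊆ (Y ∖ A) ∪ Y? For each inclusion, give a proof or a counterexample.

Forward inclusion. This inclusion fails. Take A = ∅, X = ∅, Y = {1}; then 1 ∈ (Y ∖ A) ∪ Y but 1 ∉ (Y ∩ X) ∪ (X ∩ A).

Reverse inclusion. This inclusion fails. Take A = {1}, X = {1}, Y = ∅; then 1 ∈ (Y ∩ X) ∪ (X ∩ A) but 1 ∉ (Y ∖ A) ∪ Y.

Both inclusions fail.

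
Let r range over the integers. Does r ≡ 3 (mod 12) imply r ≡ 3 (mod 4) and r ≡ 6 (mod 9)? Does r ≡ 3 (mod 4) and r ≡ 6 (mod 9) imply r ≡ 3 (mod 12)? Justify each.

(⇒) This fails: r = 27 gives 27 ≡ 3 (mod 12) but 27 ≡ 0 (mod 9), so the conjunction on the right does not hold.

(⇐) Conversely, if r ≡ 3 (mod 4) and r ≡ 6 (mod 9), then by the Chinese remainder theorem r ≡ 15 (mod 36). Since 15 ≡ 3 (mod 12) and 12 ∣ 36, we get r ≡ 3 (mod 12).

The forward direction fails; the converse holds.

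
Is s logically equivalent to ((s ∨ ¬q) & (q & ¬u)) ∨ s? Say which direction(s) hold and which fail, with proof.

Both implications hold.

(⇐) Assume the antecedent. If u is true, the antecedent forces (u = T, q = F, s = T) or (u = T, q = T, s = T), and s holds there. If u is false, the antecedent forces (u = F, q = F, s = T) or (u = F, q = T, s = T), and s holds there. Either way s holds.

(⇒) Assume the antecedent. If u is true, the antecedent forces (u = T, q = F, s = T) or (u = T, q = T, s = T), and ((s ∨ ¬q) & (q & ¬u)) ∨ s holds there. If u is false, the antecedent forces (u = F, q = F, s = T) or (u = F, q = T, s = T), and ((s ∨ ¬q) & (q & ¬u)) ∨ s holds there. Either way ((s ∨ ¬q) & (q & ¬u)) ∨ s holds.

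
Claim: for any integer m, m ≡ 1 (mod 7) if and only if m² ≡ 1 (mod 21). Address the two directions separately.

(→) This fails: take m = 15. Then 15 ≡ 1 (mod 7), but 15² = 225 ≡ 15 (mod 21), not 1.

(←) This fails: take m = 13. Then 13² = 169 ≡ 1 (mod 21), yet 13 ≡ 6 (mod 7), not 1.

Neither implication holds.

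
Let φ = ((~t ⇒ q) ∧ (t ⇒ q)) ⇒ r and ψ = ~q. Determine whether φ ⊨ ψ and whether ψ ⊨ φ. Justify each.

Only the converse holds.

(→) This fails. Under r = T, t = F, q = T, the left side is true but the right side is false.

(←) Assume the antecedent. If r is true, ((~t ⇒ q) ∧ (t ⇒ q)) ⇒ r reduces to true regardless of the other variables. If r is false, the antecedent forces (r = F, t = F, q = F) or (r = F, t = T, q = F), and ((~t ⇒ q) ∧ (t ⇒ q)) ⇒ r holds there. Either way ((~t ⇒ q) ∧ (t ⇒ q)) ⇒ r holds.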